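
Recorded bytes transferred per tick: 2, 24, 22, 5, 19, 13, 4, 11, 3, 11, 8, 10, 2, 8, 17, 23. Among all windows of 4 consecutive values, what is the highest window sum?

70

Each size-4 window and its sum:
[2, 24, 22, 5] → sum 53
[24, 22, 5, 19] → sum 70
[22, 5, 19, 13] → sum 59
[5, 19, 13, 4] → sum 41
[19, 13, 4, 11] → sum 47
[13, 4, 11, 3] → sum 31
[4, 11, 3, 11] → sum 29
[11, 3, 11, 8] → sum 33
[3, 11, 8, 10] → sum 32
[11, 8, 10, 2] → sum 31
[8, 10, 2, 8] → sum 28
[10, 2, 8, 17] → sum 37
[2, 8, 17, 23] → sum 50
Highest of these is 70.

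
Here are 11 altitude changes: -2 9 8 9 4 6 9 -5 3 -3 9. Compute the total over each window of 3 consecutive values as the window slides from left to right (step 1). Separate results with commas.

15, 26, 21, 19, 19, 10, 7, -5, 9

[-2, 9, 8] → sum 15
[9, 8, 9] → sum 26
[8, 9, 4] → sum 21
[9, 4, 6] → sum 19
[4, 6, 9] → sum 19
[6, 9, -5] → sum 10
[9, -5, 3] → sum 7
[-5, 3, -3] → sum -5
[3, -3, 9] → sum 9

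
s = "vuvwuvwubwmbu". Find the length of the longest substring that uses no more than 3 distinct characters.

8

add v: window [v] (1 distinct), len 1
add u: window [v, u] (2 distinct), len 2
add v: window [v, u, v] (2 distinct), len 3
add w: window [v, u, v, w] (3 distinct), len 4
add u: window [v, u, v, w, u] (3 distinct), len 5
add v: window [v, u, v, w, u, v] (3 distinct), len 6
add w: window [v, u, v, w, u, v, w] (3 distinct), len 7
add u: window [v, u, v, w, u, v, w, u] (3 distinct), len 8
add b: window [w, u, b] (3 distinct), len 3
add w: window [w, u, b, w] (3 distinct), len 4
add m: window [b, w, m] (3 distinct), len 3
add b: window [b, w, m, b] (3 distinct), len 4
add u: window [m, b, u] (3 distinct), len 3
Longest length with ≤3 distinct: 8.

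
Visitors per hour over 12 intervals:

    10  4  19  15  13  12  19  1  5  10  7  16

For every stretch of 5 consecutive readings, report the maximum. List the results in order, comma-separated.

19, 19, 19, 19, 19, 19, 19, 16

Sliding a size-5 window across the 12 values:
10 4 19 15 13 → max 19
4 19 15 13 12 → max 19
19 15 13 12 19 → max 19
15 13 12 19 1 → max 19
13 12 19 1 5 → max 19
12 19 1 5 10 → max 19
19 1 5 10 7 → max 19
1 5 10 7 16 → max 16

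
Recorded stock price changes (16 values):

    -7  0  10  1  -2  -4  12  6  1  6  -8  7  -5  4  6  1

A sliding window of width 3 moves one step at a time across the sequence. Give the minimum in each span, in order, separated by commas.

-7, 0, -2, -4, -4, -4, 1, 1, -8, -8, -8, -5, -5, 1

-7 0 10 → min -7
0 10 1 → min 0
10 1 -2 → min -2
1 -2 -4 → min -4
-2 -4 12 → min -4
-4 12 6 → min -4
12 6 1 → min 1
6 1 6 → min 1
1 6 -8 → min -8
6 -8 7 → min -8
-8 7 -5 → min -8
7 -5 4 → min -5
-5 4 6 → min -5
4 6 1 → min 1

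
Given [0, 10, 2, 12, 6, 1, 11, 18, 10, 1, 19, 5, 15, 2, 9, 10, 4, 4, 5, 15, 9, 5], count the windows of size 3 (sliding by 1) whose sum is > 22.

(0, 10, 2) → sum 12
(10, 2, 12) → sum 24  > 22 ✓
(2, 12, 6) → sum 20
(12, 6, 1) → sum 19
(6, 1, 11) → sum 18
(1, 11, 18) → sum 30  > 22 ✓
(11, 18, 10) → sum 39  > 22 ✓
(18, 10, 1) → sum 29  > 22 ✓
(10, 1, 19) → sum 30  > 22 ✓
(1, 19, 5) → sum 25  > 22 ✓
(19, 5, 15) → sum 39  > 22 ✓
(5, 15, 2) → sum 22
(15, 2, 9) → sum 26  > 22 ✓
(2, 9, 10) → sum 21
(9, 10, 4) → sum 23  > 22 ✓
(10, 4, 4) → sum 18
(4, 4, 5) → sum 13
(4, 5, 15) → sum 24  > 22 ✓
(5, 15, 9) → sum 29  > 22 ✓
(15, 9, 5) → sum 29  > 22 ✓
12 windows satisfy the condition.

12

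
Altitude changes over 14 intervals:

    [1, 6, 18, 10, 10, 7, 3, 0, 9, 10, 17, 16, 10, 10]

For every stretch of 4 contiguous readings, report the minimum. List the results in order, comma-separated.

1, 6, 7, 3, 0, 0, 0, 0, 9, 10, 10

Sliding a size-4 window across the 14 values:
[1, 6, 18, 10] → min 1
[6, 18, 10, 10] → min 6
[18, 10, 10, 7] → min 7
[10, 10, 7, 3] → min 3
[10, 7, 3, 0] → min 0
[7, 3, 0, 9] → min 0
[3, 0, 9, 10] → min 0
[0, 9, 10, 17] → min 0
[9, 10, 17, 16] → min 9
[10, 17, 16, 10] → min 10
[17, 16, 10, 10] → min 10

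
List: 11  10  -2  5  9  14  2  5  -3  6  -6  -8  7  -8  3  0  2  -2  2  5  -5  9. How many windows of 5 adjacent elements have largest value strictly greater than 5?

14

(11, 10, -2, 5, 9) → max 11  > 5 ✓
(10, -2, 5, 9, 14) → max 14  > 5 ✓
(-2, 5, 9, 14, 2) → max 14  > 5 ✓
(5, 9, 14, 2, 5) → max 14  > 5 ✓
(9, 14, 2, 5, -3) → max 14  > 5 ✓
(14, 2, 5, -3, 6) → max 14  > 5 ✓
(2, 5, -3, 6, -6) → max 6  > 5 ✓
(5, -3, 6, -6, -8) → max 6  > 5 ✓
(-3, 6, -6, -8, 7) → max 7  > 5 ✓
(6, -6, -8, 7, -8) → max 7  > 5 ✓
(-6, -8, 7, -8, 3) → max 7  > 5 ✓
(-8, 7, -8, 3, 0) → max 7  > 5 ✓
(7, -8, 3, 0, 2) → max 7  > 5 ✓
(-8, 3, 0, 2, -2) → max 3
(3, 0, 2, -2, 2) → max 3
(0, 2, -2, 2, 5) → max 5
(2, -2, 2, 5, -5) → max 5
(-2, 2, 5, -5, 9) → max 9  > 5 ✓
14 windows satisfy the condition.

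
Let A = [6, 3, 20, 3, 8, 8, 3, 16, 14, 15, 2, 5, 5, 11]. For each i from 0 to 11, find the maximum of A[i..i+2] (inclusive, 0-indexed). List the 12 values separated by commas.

20, 20, 20, 8, 8, 16, 16, 16, 15, 15, 5, 11

(6, 3, 20) → max 20
(3, 20, 3) → max 20
(20, 3, 8) → max 20
(3, 8, 8) → max 8
(8, 8, 3) → max 8
(8, 3, 16) → max 16
(3, 16, 14) → max 16
(16, 14, 15) → max 16
(14, 15, 2) → max 15
(15, 2, 5) → max 15
(2, 5, 5) → max 5
(5, 5, 11) → max 11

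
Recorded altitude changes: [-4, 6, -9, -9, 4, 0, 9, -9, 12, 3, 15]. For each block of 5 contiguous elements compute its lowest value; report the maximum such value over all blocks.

(-4, 6, -9, -9, 4) → min -9
(6, -9, -9, 4, 0) → min -9
(-9, -9, 4, 0, 9) → min -9
(-9, 4, 0, 9, -9) → min -9
(4, 0, 9, -9, 12) → min -9
(0, 9, -9, 12, 3) → min -9
(9, -9, 12, 3, 15) → min -9
Maximum of these is -9.

-9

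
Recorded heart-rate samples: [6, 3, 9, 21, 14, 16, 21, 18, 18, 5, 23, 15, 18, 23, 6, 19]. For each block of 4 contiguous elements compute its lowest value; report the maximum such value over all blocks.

16

[6, 3, 9, 21] → min 3
[3, 9, 21, 14] → min 3
[9, 21, 14, 16] → min 9
[21, 14, 16, 21] → min 14
[14, 16, 21, 18] → min 14
[16, 21, 18, 18] → min 16
[21, 18, 18, 5] → min 5
[18, 18, 5, 23] → min 5
[18, 5, 23, 15] → min 5
[5, 23, 15, 18] → min 5
[23, 15, 18, 23] → min 15
[15, 18, 23, 6] → min 6
[18, 23, 6, 19] → min 6
Maximum of these is 16.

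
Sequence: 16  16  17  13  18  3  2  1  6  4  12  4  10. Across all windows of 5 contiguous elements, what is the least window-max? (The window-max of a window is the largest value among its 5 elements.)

16 16 17 13 18 → max 18
16 17 13 18 3 → max 18
17 13 18 3 2 → max 18
13 18 3 2 1 → max 18
18 3 2 1 6 → max 18
3 2 1 6 4 → max 6
2 1 6 4 12 → max 12
1 6 4 12 4 → max 12
6 4 12 4 10 → max 12
Least of these is 6.

6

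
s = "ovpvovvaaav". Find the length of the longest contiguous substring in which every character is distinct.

[o] len 1
[o, v] len 2
[o, v, p] len 3
[p, v] len 2
[p, v, o] len 3
[o, v] len 2
[v] len 1
[v, a] len 2
[a] len 1
[a] len 1
[a, v] len 2
Longest all-distinct length: 3.

3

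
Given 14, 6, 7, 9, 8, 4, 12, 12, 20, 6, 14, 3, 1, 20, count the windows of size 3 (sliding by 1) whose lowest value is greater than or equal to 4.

[14, 6, 7] → min 6  ≥ 4 ✓
[6, 7, 9] → min 6  ≥ 4 ✓
[7, 9, 8] → min 7  ≥ 4 ✓
[9, 8, 4] → min 4  ≥ 4 ✓
[8, 4, 12] → min 4  ≥ 4 ✓
[4, 12, 12] → min 4  ≥ 4 ✓
[12, 12, 20] → min 12  ≥ 4 ✓
[12, 20, 6] → min 6  ≥ 4 ✓
[20, 6, 14] → min 6  ≥ 4 ✓
[6, 14, 3] → min 3
[14, 3, 1] → min 1
[3, 1, 20] → min 1
9 windows satisfy the condition.

9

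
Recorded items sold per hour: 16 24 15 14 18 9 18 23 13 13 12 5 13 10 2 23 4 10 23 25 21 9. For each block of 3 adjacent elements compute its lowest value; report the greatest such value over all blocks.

(16, 24, 15) → min 15
(24, 15, 14) → min 14
(15, 14, 18) → min 14
(14, 18, 9) → min 9
(18, 9, 18) → min 9
(9, 18, 23) → min 9
(18, 23, 13) → min 13
(23, 13, 13) → min 13
(13, 13, 12) → min 12
(13, 12, 5) → min 5
(12, 5, 13) → min 5
(5, 13, 10) → min 5
(13, 10, 2) → min 2
(10, 2, 23) → min 2
(2, 23, 4) → min 2
(23, 4, 10) → min 4
(4, 10, 23) → min 4
(10, 23, 25) → min 10
(23, 25, 21) → min 21
(25, 21, 9) → min 9
Greatest of these is 21.

21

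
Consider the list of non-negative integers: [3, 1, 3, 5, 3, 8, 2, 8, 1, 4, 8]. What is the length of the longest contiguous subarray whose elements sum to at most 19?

Extend to the right; shrink from the left whenever the sum exceeds 19:
→ 3: sum 3, len 1
→ 1: sum 4, len 2
→ 3: sum 7, len 3
→ 5: sum 12, len 4
→ 3: sum 15, len 5
→ 8 (dropped 3, 1): sum 19, len 4
→ 2 (dropped 3): sum 18, len 4
→ 8 (dropped 5, 3): sum 18, len 3
→ 1: sum 19, len 4
→ 4 (dropped 8): sum 15, len 4
→ 8 (dropped 2, 8): sum 13, len 3
Longest length seen: 5.

5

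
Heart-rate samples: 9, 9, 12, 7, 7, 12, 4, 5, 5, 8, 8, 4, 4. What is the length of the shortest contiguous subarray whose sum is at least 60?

add 9: running sum 9 < 60
add 9: running sum 18 < 60
add 12: running sum 30 < 60
add 7: running sum 37 < 60
add 7: running sum 44 < 60
add 12: running sum 56 < 60
add 4: shortest ending here [9, 9, 12, 7, 7, 12, 4] sum 60, len 7
add 5: shortest ending here [9, 9, 12, 7, 7, 12, 4, 5] sum 65, len 8
add 5: shortest ending here [9, 12, 7, 7, 12, 4, 5, 5] sum 61, len 8
add 8: shortest ending here [12, 7, 7, 12, 4, 5, 5, 8] sum 60, len 8
add 8: shortest ending here [12, 7, 7, 12, 4, 5, 5, 8, 8] sum 68, len 9
add 4: shortest ending here [7, 7, 12, 4, 5, 5, 8, 8, 4] sum 60, len 9
add 4: shortest ending here [7, 7, 12, 4, 5, 5, 8, 8, 4, 4] sum 64, len 10
Shortest qualifying length: 7.

7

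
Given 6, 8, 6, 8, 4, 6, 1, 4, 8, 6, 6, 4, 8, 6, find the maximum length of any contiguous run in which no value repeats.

[6] len 1
[6, 8] len 2
[8, 6] len 2
[6, 8] len 2
[6, 8, 4] len 3
[8, 4, 6] len 3
[8, 4, 6, 1] len 4
[6, 1, 4] len 3
[6, 1, 4, 8] len 4
[1, 4, 8, 6] len 4
[6] len 1
[6, 4] len 2
[6, 4, 8] len 3
[4, 8, 6] len 3
Longest all-distinct length: 4.

4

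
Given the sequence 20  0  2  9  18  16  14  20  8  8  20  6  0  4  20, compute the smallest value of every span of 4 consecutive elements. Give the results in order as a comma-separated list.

Sliding a size-4 window across the 15 values:
20 0 2 9 → min 0
0 2 9 18 → min 0
2 9 18 16 → min 2
9 18 16 14 → min 9
18 16 14 20 → min 14
16 14 20 8 → min 8
14 20 8 8 → min 8
20 8 8 20 → min 8
8 8 20 6 → min 6
8 20 6 0 → min 0
20 6 0 4 → min 0
6 0 4 20 → min 0

0, 0, 2, 9, 14, 8, 8, 8, 6, 0, 0, 0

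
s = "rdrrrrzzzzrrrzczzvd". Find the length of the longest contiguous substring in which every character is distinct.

add r: [r] len 1
add d: [r, d] len 2
add r (repeat r, move left end past it): [d, r] len 2
add r (repeat r, move left end past it): [r] len 1
add r (repeat r, move left end past it): [r] len 1
add r (repeat r, move left end past it): [r] len 1
add z: [r, z] len 2
add z (repeat z, move left end past it): [z] len 1
add z (repeat z, move left end past it): [z] len 1
add z (repeat z, move left end past it): [z] len 1
add r: [z, r] len 2
add r (repeat r, move left end past it): [r] len 1
add r (repeat r, move left end past it): [r] len 1
add z: [r, z] len 2
add c: [r, z, c] len 3
add z (repeat z, move left end past it): [c, z] len 2
add z (repeat z, move left end past it): [z] len 1
add v: [z, v] len 2
add d: [z, v, d] len 3
Longest all-distinct length: 3.

3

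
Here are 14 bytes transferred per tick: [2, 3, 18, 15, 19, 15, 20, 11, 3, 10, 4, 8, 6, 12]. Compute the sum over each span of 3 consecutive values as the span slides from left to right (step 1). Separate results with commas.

23, 36, 52, 49, 54, 46, 34, 24, 17, 22, 18, 26

2 3 18 → sum 23
3 18 15 → sum 36
18 15 19 → sum 52
15 19 15 → sum 49
19 15 20 → sum 54
15 20 11 → sum 46
20 11 3 → sum 34
11 3 10 → sum 24
3 10 4 → sum 17
10 4 8 → sum 22
4 8 6 → sum 18
8 6 12 → sum 26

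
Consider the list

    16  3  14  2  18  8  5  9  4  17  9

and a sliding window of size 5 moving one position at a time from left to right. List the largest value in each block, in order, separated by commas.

Sliding a size-5 window across the 11 values:
[16, 3, 14, 2, 18] → max 18
[3, 14, 2, 18, 8] → max 18
[14, 2, 18, 8, 5] → max 18
[2, 18, 8, 5, 9] → max 18
[18, 8, 5, 9, 4] → max 18
[8, 5, 9, 4, 17] → max 17
[5, 9, 4, 17, 9] → max 17

18, 18, 18, 18, 18, 17, 17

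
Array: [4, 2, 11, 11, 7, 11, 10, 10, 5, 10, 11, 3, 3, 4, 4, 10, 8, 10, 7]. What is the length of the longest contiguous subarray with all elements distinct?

add 4: [4] len 1
add 2: [4, 2] len 2
add 11: [4, 2, 11] len 3
add 11 (repeat 11, move left end past it): [11] len 1
add 7: [11, 7] len 2
add 11 (repeat 11, move left end past it): [7, 11] len 2
add 10: [7, 11, 10] len 3
add 10 (repeat 10, move left end past it): [10] len 1
add 5: [10, 5] len 2
add 10 (repeat 10, move left end past it): [5, 10] len 2
add 11: [5, 10, 11] len 3
add 3: [5, 10, 11, 3] len 4
add 3 (repeat 3, move left end past it): [3] len 1
add 4: [3, 4] len 2
add 4 (repeat 4, move left end past it): [4] len 1
add 10: [4, 10] len 2
add 8: [4, 10, 8] len 3
add 10 (repeat 10, move left end past it): [8, 10] len 2
add 7: [8, 10, 7] len 3
Longest all-distinct length: 4.

4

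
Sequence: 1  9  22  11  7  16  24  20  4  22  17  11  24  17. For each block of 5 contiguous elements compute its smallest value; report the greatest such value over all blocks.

1 9 22 11 7 → min 1
9 22 11 7 16 → min 7
22 11 7 16 24 → min 7
11 7 16 24 20 → min 7
7 16 24 20 4 → min 4
16 24 20 4 22 → min 4
24 20 4 22 17 → min 4
20 4 22 17 11 → min 4
4 22 17 11 24 → min 4
22 17 11 24 17 → min 11
Greatest of these is 11.

11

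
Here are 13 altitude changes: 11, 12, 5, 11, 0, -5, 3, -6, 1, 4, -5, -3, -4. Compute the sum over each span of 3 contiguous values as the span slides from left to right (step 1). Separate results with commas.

28, 28, 16, 6, -2, -8, -2, -1, 0, -4, -12

(11, 12, 5) → sum 28
(12, 5, 11) → sum 28
(5, 11, 0) → sum 16
(11, 0, -5) → sum 6
(0, -5, 3) → sum -2
(-5, 3, -6) → sum -8
(3, -6, 1) → sum -2
(-6, 1, 4) → sum -1
(1, 4, -5) → sum 0
(4, -5, -3) → sum -4
(-5, -3, -4) → sum -12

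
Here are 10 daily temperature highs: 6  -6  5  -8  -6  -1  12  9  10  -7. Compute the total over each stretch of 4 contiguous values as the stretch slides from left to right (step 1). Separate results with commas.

-3, -15, -10, -3, 14, 30, 24

6 -6 5 -8 → sum -3
-6 5 -8 -6 → sum -15
5 -8 -6 -1 → sum -10
-8 -6 -1 12 → sum -3
-6 -1 12 9 → sum 14
-1 12 9 10 → sum 30
12 9 10 -7 → sum 24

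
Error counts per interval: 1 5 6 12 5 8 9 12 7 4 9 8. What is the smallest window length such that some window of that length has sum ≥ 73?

9

Extend right; whenever the sum reaches 73, record the length and shrink from the left:
add 1: running sum 1 < 73
add 5: running sum 6 < 73
add 6: running sum 12 < 73
add 12: running sum 24 < 73
add 5: running sum 29 < 73
add 8: running sum 37 < 73
add 9: running sum 46 < 73
add 12: running sum 58 < 73
add 7: running sum 65 < 73
add 4: running sum 69 < 73
end 10: [5, 6, 12, 5, 8, 9, 12, 7, 4, 9] sum 77, len 10
end 11: [12, 5, 8, 9, 12, 7, 4, 9, 8] sum 74, len 9
Shortest qualifying length: 9.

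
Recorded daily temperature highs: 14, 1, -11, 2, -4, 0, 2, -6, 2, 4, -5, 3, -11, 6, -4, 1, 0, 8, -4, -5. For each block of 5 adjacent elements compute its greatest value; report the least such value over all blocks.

2

Each size-5 window and its max:
14 1 -11 2 -4 → max 14
1 -11 2 -4 0 → max 2
-11 2 -4 0 2 → max 2
2 -4 0 2 -6 → max 2
-4 0 2 -6 2 → max 2
0 2 -6 2 4 → max 4
2 -6 2 4 -5 → max 4
-6 2 4 -5 3 → max 4
2 4 -5 3 -11 → max 4
4 -5 3 -11 6 → max 6
-5 3 -11 6 -4 → max 6
3 -11 6 -4 1 → max 6
-11 6 -4 1 0 → max 6
6 -4 1 0 8 → max 8
-4 1 0 8 -4 → max 8
1 0 8 -4 -5 → max 8
Least of these is 2.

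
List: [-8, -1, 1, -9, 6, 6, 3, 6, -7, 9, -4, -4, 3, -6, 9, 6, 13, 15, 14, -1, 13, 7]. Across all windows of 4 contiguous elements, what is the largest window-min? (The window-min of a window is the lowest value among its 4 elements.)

6

Window mins for each of the 19 positions:
(-8, -1, 1, -9) → min -9
(-1, 1, -9, 6) → min -9
(1, -9, 6, 6) → min -9
(-9, 6, 6, 3) → min -9
(6, 6, 3, 6) → min 3
(6, 3, 6, -7) → min -7
(3, 6, -7, 9) → min -7
(6, -7, 9, -4) → min -7
(-7, 9, -4, -4) → min -7
(9, -4, -4, 3) → min -4
(-4, -4, 3, -6) → min -6
(-4, 3, -6, 9) → min -6
(3, -6, 9, 6) → min -6
(-6, 9, 6, 13) → min -6
(9, 6, 13, 15) → min 6
(6, 13, 15, 14) → min 6
(13, 15, 14, -1) → min -1
(15, 14, -1, 13) → min -1
(14, -1, 13, 7) → min -1
Largest of these is 6.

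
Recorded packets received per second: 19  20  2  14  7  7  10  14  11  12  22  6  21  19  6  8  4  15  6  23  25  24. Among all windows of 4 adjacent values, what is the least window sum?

[19, 20, 2, 14] → sum 55
[20, 2, 14, 7] → sum 43
[2, 14, 7, 7] → sum 30
[14, 7, 7, 10] → sum 38
[7, 7, 10, 14] → sum 38
[7, 10, 14, 11] → sum 42
[10, 14, 11, 12] → sum 47
[14, 11, 12, 22] → sum 59
[11, 12, 22, 6] → sum 51
[12, 22, 6, 21] → sum 61
[22, 6, 21, 19] → sum 68
[6, 21, 19, 6] → sum 52
[21, 19, 6, 8] → sum 54
[19, 6, 8, 4] → sum 37
[6, 8, 4, 15] → sum 33
[8, 4, 15, 6] → sum 33
[4, 15, 6, 23] → sum 48
[15, 6, 23, 25] → sum 69
[6, 23, 25, 24] → sum 78
Least of these is 30.

30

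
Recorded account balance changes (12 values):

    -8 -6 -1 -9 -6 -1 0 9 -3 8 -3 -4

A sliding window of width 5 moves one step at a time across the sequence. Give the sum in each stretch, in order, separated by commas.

Sliding a size-5 window across the 12 values:
-8 -6 -1 -9 -6 → sum -30
-6 -1 -9 -6 -1 → sum -23
-1 -9 -6 -1 0 → sum -17
-9 -6 -1 0 9 → sum -7
-6 -1 0 9 -3 → sum -1
-1 0 9 -3 8 → sum 13
0 9 -3 8 -3 → sum 11
9 -3 8 -3 -4 → sum 7

-30, -23, -17, -7, -1, 13, 11, 7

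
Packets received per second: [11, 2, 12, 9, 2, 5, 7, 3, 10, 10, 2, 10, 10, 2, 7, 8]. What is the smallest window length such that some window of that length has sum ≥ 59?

8

add 11: running sum 11 < 59
add 2: running sum 13 < 59
add 12: running sum 25 < 59
add 9: running sum 34 < 59
add 2: running sum 36 < 59
add 5: running sum 41 < 59
add 7: running sum 48 < 59
add 3: running sum 51 < 59
add 10: shortest ending here [11, 2, 12, 9, 2, 5, 7, 3, 10] sum 61, len 9
add 10: shortest ending here [2, 12, 9, 2, 5, 7, 3, 10, 10] sum 60, len 9
add 2: shortest ending here [12, 9, 2, 5, 7, 3, 10, 10, 2] sum 60, len 9
add 10: shortest ending here [12, 9, 2, 5, 7, 3, 10, 10, 2, 10] sum 70, len 10
add 10: shortest ending here [2, 5, 7, 3, 10, 10, 2, 10, 10] sum 59, len 9
add 2: shortest ending here [5, 7, 3, 10, 10, 2, 10, 10, 2] sum 59, len 9
add 7: shortest ending here [7, 3, 10, 10, 2, 10, 10, 2, 7] sum 61, len 9
add 8: shortest ending here [10, 10, 2, 10, 10, 2, 7, 8] sum 59, len 8
Shortest qualifying length: 8.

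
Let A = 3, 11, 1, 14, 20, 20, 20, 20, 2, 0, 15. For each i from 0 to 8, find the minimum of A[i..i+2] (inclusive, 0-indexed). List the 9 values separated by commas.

3 11 1 → min 1
11 1 14 → min 1
1 14 20 → min 1
14 20 20 → min 14
20 20 20 → min 20
20 20 20 → min 20
20 20 2 → min 2
20 2 0 → min 0
2 0 15 → min 0

1, 1, 1, 14, 20, 20, 2, 0, 0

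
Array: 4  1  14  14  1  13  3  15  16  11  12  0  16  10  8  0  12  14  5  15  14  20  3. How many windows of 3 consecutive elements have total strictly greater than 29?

10

4 1 14 → sum 19
1 14 14 → sum 29
14 14 1 → sum 29
14 1 13 → sum 28
1 13 3 → sum 17
13 3 15 → sum 31  > 29 ✓
3 15 16 → sum 34  > 29 ✓
15 16 11 → sum 42  > 29 ✓
16 11 12 → sum 39  > 29 ✓
11 12 0 → sum 23
12 0 16 → sum 28
0 16 10 → sum 26
16 10 8 → sum 34  > 29 ✓
10 8 0 → sum 18
8 0 12 → sum 20
0 12 14 → sum 26
12 14 5 → sum 31  > 29 ✓
14 5 15 → sum 34  > 29 ✓
5 15 14 → sum 34  > 29 ✓
15 14 20 → sum 49  > 29 ✓
14 20 3 → sum 37  > 29 ✓
10 windows satisfy the condition.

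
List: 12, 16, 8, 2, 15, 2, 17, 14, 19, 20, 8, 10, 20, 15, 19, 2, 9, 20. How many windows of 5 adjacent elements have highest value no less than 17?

12 16 8 2 15 → max 16
16 8 2 15 2 → max 16
8 2 15 2 17 → max 17  ≥ 17 ✓
2 15 2 17 14 → max 17  ≥ 17 ✓
15 2 17 14 19 → max 19  ≥ 17 ✓
2 17 14 19 20 → max 20  ≥ 17 ✓
17 14 19 20 8 → max 20  ≥ 17 ✓
14 19 20 8 10 → max 20  ≥ 17 ✓
19 20 8 10 20 → max 20  ≥ 17 ✓
20 8 10 20 15 → max 20  ≥ 17 ✓
8 10 20 15 19 → max 20  ≥ 17 ✓
10 20 15 19 2 → max 20  ≥ 17 ✓
20 15 19 2 9 → max 20  ≥ 17 ✓
15 19 2 9 20 → max 20  ≥ 17 ✓
12 windows satisfy the condition.

12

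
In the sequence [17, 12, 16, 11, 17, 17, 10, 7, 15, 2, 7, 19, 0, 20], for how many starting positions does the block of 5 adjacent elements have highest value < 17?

[17, 12, 16, 11, 17] → max 17
[12, 16, 11, 17, 17] → max 17
[16, 11, 17, 17, 10] → max 17
[11, 17, 17, 10, 7] → max 17
[17, 17, 10, 7, 15] → max 17
[17, 10, 7, 15, 2] → max 17
[10, 7, 15, 2, 7] → max 15  < 17 ✓
[7, 15, 2, 7, 19] → max 19
[15, 2, 7, 19, 0] → max 19
[2, 7, 19, 0, 20] → max 20
1 window satisfy the condition.

1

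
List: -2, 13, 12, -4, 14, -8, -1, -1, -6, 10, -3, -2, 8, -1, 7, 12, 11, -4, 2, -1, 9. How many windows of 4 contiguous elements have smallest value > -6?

(-2, 13, 12, -4) → min -4  > -6 ✓
(13, 12, -4, 14) → min -4  > -6 ✓
(12, -4, 14, -8) → min -8
(-4, 14, -8, -1) → min -8
(14, -8, -1, -1) → min -8
(-8, -1, -1, -6) → min -8
(-1, -1, -6, 10) → min -6
(-1, -6, 10, -3) → min -6
(-6, 10, -3, -2) → min -6
(10, -3, -2, 8) → min -3  > -6 ✓
(-3, -2, 8, -1) → min -3  > -6 ✓
(-2, 8, -1, 7) → min -2  > -6 ✓
(8, -1, 7, 12) → min -1  > -6 ✓
(-1, 7, 12, 11) → min -1  > -6 ✓
(7, 12, 11, -4) → min -4  > -6 ✓
(12, 11, -4, 2) → min -4  > -6 ✓
(11, -4, 2, -1) → min -4  > -6 ✓
(-4, 2, -1, 9) → min -4  > -6 ✓
11 windows satisfy the condition.

11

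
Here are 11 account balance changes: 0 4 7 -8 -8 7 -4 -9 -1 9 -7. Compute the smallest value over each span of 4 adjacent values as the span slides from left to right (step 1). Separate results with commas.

[0, 4, 7, -8] → min -8
[4, 7, -8, -8] → min -8
[7, -8, -8, 7] → min -8
[-8, -8, 7, -4] → min -8
[-8, 7, -4, -9] → min -9
[7, -4, -9, -1] → min -9
[-4, -9, -1, 9] → min -9
[-9, -1, 9, -7] → min -9

-8, -8, -8, -8, -9, -9, -9, -9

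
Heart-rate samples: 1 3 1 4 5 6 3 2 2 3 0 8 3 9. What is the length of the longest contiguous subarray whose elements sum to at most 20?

6

→ 1: sum 1, len 1
→ 3: sum 4, len 2
→ 1: sum 5, len 3
→ 4: sum 9, len 4
→ 5: sum 14, len 5
→ 6: sum 20, len 6
→ 3 (dropped 1, 3): sum 19, len 5
→ 2 (dropped 1): sum 20, len 5
→ 2 (dropped 4): sum 18, len 5
→ 3 (dropped 5): sum 16, len 5
→ 0: sum 16, len 6
→ 8 (dropped 6): sum 18, len 6
→ 3 (dropped 3): sum 18, len 6
→ 9 (dropped 2, 2, 3): sum 20, len 4
Longest length seen: 6.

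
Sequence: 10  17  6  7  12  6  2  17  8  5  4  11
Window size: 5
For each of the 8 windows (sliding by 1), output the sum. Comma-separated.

52, 48, 33, 44, 45, 38, 36, 45

10 17 6 7 12 → sum 52
17 6 7 12 6 → sum 48
6 7 12 6 2 → sum 33
7 12 6 2 17 → sum 44
12 6 2 17 8 → sum 45
6 2 17 8 5 → sum 38
2 17 8 5 4 → sum 36
17 8 5 4 11 → sum 45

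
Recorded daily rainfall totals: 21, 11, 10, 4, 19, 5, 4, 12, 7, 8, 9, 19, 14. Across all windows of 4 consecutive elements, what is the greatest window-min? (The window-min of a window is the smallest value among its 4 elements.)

8

[21, 11, 10, 4] → min 4
[11, 10, 4, 19] → min 4
[10, 4, 19, 5] → min 4
[4, 19, 5, 4] → min 4
[19, 5, 4, 12] → min 4
[5, 4, 12, 7] → min 4
[4, 12, 7, 8] → min 4
[12, 7, 8, 9] → min 7
[7, 8, 9, 19] → min 7
[8, 9, 19, 14] → min 8
Greatest of these is 8.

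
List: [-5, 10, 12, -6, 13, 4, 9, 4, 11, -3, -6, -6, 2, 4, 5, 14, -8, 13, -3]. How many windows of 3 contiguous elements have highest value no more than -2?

1

-5 10 12 → max 12
10 12 -6 → max 12
12 -6 13 → max 13
-6 13 4 → max 13
13 4 9 → max 13
4 9 4 → max 9
9 4 11 → max 11
4 11 -3 → max 11
11 -3 -6 → max 11
-3 -6 -6 → max -3  ≤ -2 ✓
-6 -6 2 → max 2
-6 2 4 → max 4
2 4 5 → max 5
4 5 14 → max 14
5 14 -8 → max 14
14 -8 13 → max 14
-8 13 -3 → max 13
1 window satisfy the condition.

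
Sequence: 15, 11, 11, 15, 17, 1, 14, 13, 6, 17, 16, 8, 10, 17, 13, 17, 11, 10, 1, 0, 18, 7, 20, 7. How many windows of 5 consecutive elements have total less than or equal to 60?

[15, 11, 11, 15, 17] → sum 69
[11, 11, 15, 17, 1] → sum 55  ≤ 60 ✓
[11, 15, 17, 1, 14] → sum 58  ≤ 60 ✓
[15, 17, 1, 14, 13] → sum 60  ≤ 60 ✓
[17, 1, 14, 13, 6] → sum 51  ≤ 60 ✓
[1, 14, 13, 6, 17] → sum 51  ≤ 60 ✓
[14, 13, 6, 17, 16] → sum 66
[13, 6, 17, 16, 8] → sum 60  ≤ 60 ✓
[6, 17, 16, 8, 10] → sum 57  ≤ 60 ✓
[17, 16, 8, 10, 17] → sum 68
[16, 8, 10, 17, 13] → sum 64
[8, 10, 17, 13, 17] → sum 65
[10, 17, 13, 17, 11] → sum 68
[17, 13, 17, 11, 10] → sum 68
[13, 17, 11, 10, 1] → sum 52  ≤ 60 ✓
[17, 11, 10, 1, 0] → sum 39  ≤ 60 ✓
[11, 10, 1, 0, 18] → sum 40  ≤ 60 ✓
[10, 1, 0, 18, 7] → sum 36  ≤ 60 ✓
[1, 0, 18, 7, 20] → sum 46  ≤ 60 ✓
[0, 18, 7, 20, 7] → sum 52  ≤ 60 ✓
13 windows satisfy the condition.

13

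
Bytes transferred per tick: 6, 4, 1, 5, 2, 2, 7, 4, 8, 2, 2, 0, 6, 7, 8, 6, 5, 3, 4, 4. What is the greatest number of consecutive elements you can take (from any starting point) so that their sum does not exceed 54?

13

→ 6: sum 6, len 1
→ 4: sum 10, len 2
→ 1: sum 11, len 3
→ 5: sum 16, len 4
→ 2: sum 18, len 5
→ 2: sum 20, len 6
→ 7: sum 27, len 7
→ 4: sum 31, len 8
→ 8: sum 39, len 9
→ 2: sum 41, len 10
→ 2: sum 43, len 11
→ 0: sum 43, len 12
→ 6: sum 49, len 13
→ 7 (dropped 6): sum 50, len 13
→ 8 (dropped 4): sum 54, len 13
→ 6 (dropped 1, 5): sum 54, len 12
→ 5 (dropped 2, 2, 7): sum 48, len 10
→ 3: sum 51, len 11
→ 4 (dropped 4): sum 51, len 11
→ 4 (dropped 8): sum 47, len 11
Longest length seen: 13.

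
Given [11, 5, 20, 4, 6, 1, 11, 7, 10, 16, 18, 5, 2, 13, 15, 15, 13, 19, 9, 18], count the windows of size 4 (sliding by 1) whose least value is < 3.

(11, 5, 20, 4) → min 4
(5, 20, 4, 6) → min 4
(20, 4, 6, 1) → min 1  < 3 ✓
(4, 6, 1, 11) → min 1  < 3 ✓
(6, 1, 11, 7) → min 1  < 3 ✓
(1, 11, 7, 10) → min 1  < 3 ✓
(11, 7, 10, 16) → min 7
(7, 10, 16, 18) → min 7
(10, 16, 18, 5) → min 5
(16, 18, 5, 2) → min 2  < 3 ✓
(18, 5, 2, 13) → min 2  < 3 ✓
(5, 2, 13, 15) → min 2  < 3 ✓
(2, 13, 15, 15) → min 2  < 3 ✓
(13, 15, 15, 13) → min 13
(15, 15, 13, 19) → min 13
(15, 13, 19, 9) → min 9
(13, 19, 9, 18) → min 9
8 windows satisfy the condition.

8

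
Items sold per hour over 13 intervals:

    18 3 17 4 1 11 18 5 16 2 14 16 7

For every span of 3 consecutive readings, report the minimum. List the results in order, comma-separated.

3, 3, 1, 1, 1, 5, 5, 2, 2, 2, 7

Sliding a size-3 window across the 13 values:
[18, 3, 17] → min 3
[3, 17, 4] → min 3
[17, 4, 1] → min 1
[4, 1, 11] → min 1
[1, 11, 18] → min 1
[11, 18, 5] → min 5
[18, 5, 16] → min 5
[5, 16, 2] → min 2
[16, 2, 14] → min 2
[2, 14, 16] → min 2
[14, 16, 7] → min 7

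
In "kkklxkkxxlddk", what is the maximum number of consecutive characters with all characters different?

[k] len 1
[k] len 1
[k] len 1
[k, l] len 2
[k, l, x] len 3
[l, x, k] len 3
[k] len 1
[k, x] len 2
[x] len 1
[x, l] len 2
[x, l, d] len 3
[d] len 1
[d, k] len 2
Longest all-distinct length: 3.

3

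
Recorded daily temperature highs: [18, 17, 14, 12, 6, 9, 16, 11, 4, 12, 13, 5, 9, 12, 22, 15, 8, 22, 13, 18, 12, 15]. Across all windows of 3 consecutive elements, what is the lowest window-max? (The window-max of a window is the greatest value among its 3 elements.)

12

Each size-3 window and its max:
18 17 14 → max 18
17 14 12 → max 17
14 12 6 → max 14
12 6 9 → max 12
6 9 16 → max 16
9 16 11 → max 16
16 11 4 → max 16
11 4 12 → max 12
4 12 13 → max 13
12 13 5 → max 13
13 5 9 → max 13
5 9 12 → max 12
9 12 22 → max 22
12 22 15 → max 22
22 15 8 → max 22
15 8 22 → max 22
8 22 13 → max 22
22 13 18 → max 22
13 18 12 → max 18
18 12 15 → max 18
Lowest of these is 12.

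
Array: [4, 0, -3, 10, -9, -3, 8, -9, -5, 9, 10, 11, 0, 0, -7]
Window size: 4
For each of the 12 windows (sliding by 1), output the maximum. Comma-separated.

10, 10, 10, 10, 8, 8, 9, 10, 11, 11, 11, 11

(4, 0, -3, 10) → max 10
(0, -3, 10, -9) → max 10
(-3, 10, -9, -3) → max 10
(10, -9, -3, 8) → max 10
(-9, -3, 8, -9) → max 8
(-3, 8, -9, -5) → max 8
(8, -9, -5, 9) → max 9
(-9, -5, 9, 10) → max 10
(-5, 9, 10, 11) → max 11
(9, 10, 11, 0) → max 11
(10, 11, 0, 0) → max 11
(11, 0, 0, -7) → max 11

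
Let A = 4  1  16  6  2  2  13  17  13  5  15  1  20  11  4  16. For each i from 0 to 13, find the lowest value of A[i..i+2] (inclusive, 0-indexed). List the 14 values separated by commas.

1, 1, 2, 2, 2, 2, 13, 5, 5, 1, 1, 1, 4, 4

(4, 1, 16) → min 1
(1, 16, 6) → min 1
(16, 6, 2) → min 2
(6, 2, 2) → min 2
(2, 2, 13) → min 2
(2, 13, 17) → min 2
(13, 17, 13) → min 13
(17, 13, 5) → min 5
(13, 5, 15) → min 5
(5, 15, 1) → min 1
(15, 1, 20) → min 1
(1, 20, 11) → min 1
(20, 11, 4) → min 4
(11, 4, 16) → min 4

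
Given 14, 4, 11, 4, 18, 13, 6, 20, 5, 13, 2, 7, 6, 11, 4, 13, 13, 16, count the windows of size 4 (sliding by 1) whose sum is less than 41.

[14, 4, 11, 4] → sum 33  < 41 ✓
[4, 11, 4, 18] → sum 37  < 41 ✓
[11, 4, 18, 13] → sum 46
[4, 18, 13, 6] → sum 41
[18, 13, 6, 20] → sum 57
[13, 6, 20, 5] → sum 44
[6, 20, 5, 13] → sum 44
[20, 5, 13, 2] → sum 40  < 41 ✓
[5, 13, 2, 7] → sum 27  < 41 ✓
[13, 2, 7, 6] → sum 28  < 41 ✓
[2, 7, 6, 11] → sum 26  < 41 ✓
[7, 6, 11, 4] → sum 28  < 41 ✓
[6, 11, 4, 13] → sum 34  < 41 ✓
[11, 4, 13, 13] → sum 41
[4, 13, 13, 16] → sum 46
8 windows satisfy the condition.

8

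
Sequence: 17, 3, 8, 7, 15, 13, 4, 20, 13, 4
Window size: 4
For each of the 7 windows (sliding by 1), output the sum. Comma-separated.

(17, 3, 8, 7) → sum 35
(3, 8, 7, 15) → sum 33
(8, 7, 15, 13) → sum 43
(7, 15, 13, 4) → sum 39
(15, 13, 4, 20) → sum 52
(13, 4, 20, 13) → sum 50
(4, 20, 13, 4) → sum 41

35, 33, 43, 39, 52, 50, 41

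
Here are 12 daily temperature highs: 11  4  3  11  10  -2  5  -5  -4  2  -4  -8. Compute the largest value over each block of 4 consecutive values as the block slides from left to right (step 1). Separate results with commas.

11, 11, 11, 11, 10, 5, 5, 2, 2

(11, 4, 3, 11) → max 11
(4, 3, 11, 10) → max 11
(3, 11, 10, -2) → max 11
(11, 10, -2, 5) → max 11
(10, -2, 5, -5) → max 10
(-2, 5, -5, -4) → max 5
(5, -5, -4, 2) → max 5
(-5, -4, 2, -4) → max 2
(-4, 2, -4, -8) → max 2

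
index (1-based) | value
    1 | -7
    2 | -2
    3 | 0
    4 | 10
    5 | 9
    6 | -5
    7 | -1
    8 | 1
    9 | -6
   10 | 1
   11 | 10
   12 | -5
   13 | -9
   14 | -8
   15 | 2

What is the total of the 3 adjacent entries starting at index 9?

5

Elements at indices 9..11: -6, 1, 10
sum(-6, 1, 10) = 5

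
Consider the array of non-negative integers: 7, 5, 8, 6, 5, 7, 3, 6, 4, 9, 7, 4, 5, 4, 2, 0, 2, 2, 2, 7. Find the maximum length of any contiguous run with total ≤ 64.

add 7: [7] sum 7, len 1
add 5: [7, 5] sum 12, len 2
add 8: [7, 5, 8] sum 20, len 3
add 6: [7, 5, 8, 6] sum 26, len 4
add 5: [7, 5, 8, 6, 5] sum 31, len 5
add 7: [7, 5, 8, 6, 5, 7] sum 38, len 6
add 3: [7, 5, 8, 6, 5, 7, 3] sum 41, len 7
add 6: [7, 5, 8, 6, 5, 7, 3, 6] sum 47, len 8
add 4: [7, 5, 8, 6, 5, 7, 3, 6, 4] sum 51, len 9
add 9: [7, 5, 8, 6, 5, 7, 3, 6, 4, 9] sum 60, len 10
add 7: [5, 8, 6, 5, 7, 3, 6, 4, 9, 7] sum 60, len 10
add 4: [5, 8, 6, 5, 7, 3, 6, 4, 9, 7, 4] sum 64, len 11
add 5: [8, 6, 5, 7, 3, 6, 4, 9, 7, 4, 5] sum 64, len 11
add 4: [6, 5, 7, 3, 6, 4, 9, 7, 4, 5, 4] sum 60, len 11
add 2: [6, 5, 7, 3, 6, 4, 9, 7, 4, 5, 4, 2] sum 62, len 12
add 0: [6, 5, 7, 3, 6, 4, 9, 7, 4, 5, 4, 2, 0] sum 62, len 13
add 2: [6, 5, 7, 3, 6, 4, 9, 7, 4, 5, 4, 2, 0, 2] sum 64, len 14
add 2: [5, 7, 3, 6, 4, 9, 7, 4, 5, 4, 2, 0, 2, 2] sum 60, len 14
add 2: [5, 7, 3, 6, 4, 9, 7, 4, 5, 4, 2, 0, 2, 2, 2] sum 62, len 15
add 7: [7, 3, 6, 4, 9, 7, 4, 5, 4, 2, 0, 2, 2, 2, 7] sum 64, len 15
Longest length seen: 15.

15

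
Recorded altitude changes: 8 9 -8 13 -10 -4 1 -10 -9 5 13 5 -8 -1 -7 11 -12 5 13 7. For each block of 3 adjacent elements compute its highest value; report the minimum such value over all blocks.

Each size-3 window and its max:
[8, 9, -8] → max 9
[9, -8, 13] → max 13
[-8, 13, -10] → max 13
[13, -10, -4] → max 13
[-10, -4, 1] → max 1
[-4, 1, -10] → max 1
[1, -10, -9] → max 1
[-10, -9, 5] → max 5
[-9, 5, 13] → max 13
[5, 13, 5] → max 13
[13, 5, -8] → max 13
[5, -8, -1] → max 5
[-8, -1, -7] → max -1
[-1, -7, 11] → max 11
[-7, 11, -12] → max 11
[11, -12, 5] → max 11
[-12, 5, 13] → max 13
[5, 13, 7] → max 13
Minimum of these is -1.

-1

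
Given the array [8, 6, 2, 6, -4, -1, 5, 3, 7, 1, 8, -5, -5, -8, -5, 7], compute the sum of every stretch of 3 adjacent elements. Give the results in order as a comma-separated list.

[8, 6, 2] → sum 16
[6, 2, 6] → sum 14
[2, 6, -4] → sum 4
[6, -4, -1] → sum 1
[-4, -1, 5] → sum 0
[-1, 5, 3] → sum 7
[5, 3, 7] → sum 15
[3, 7, 1] → sum 11
[7, 1, 8] → sum 16
[1, 8, -5] → sum 4
[8, -5, -5] → sum -2
[-5, -5, -8] → sum -18
[-5, -8, -5] → sum -18
[-8, -5, 7] → sum -6

16, 14, 4, 1, 0, 7, 15, 11, 16, 4, -2, -18, -18, -6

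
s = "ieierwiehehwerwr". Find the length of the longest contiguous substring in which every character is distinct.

[i] len 1
[i, e] len 2
[e, i] len 2
[i, e] len 2
[i, e, r] len 3
[i, e, r, w] len 4
[e, r, w, i] len 4
[r, w, i, e] len 4
[r, w, i, e, h] len 5
[h, e] len 2
[e, h] len 2
[e, h, w] len 3
[h, w, e] len 3
[h, w, e, r] len 4
[e, r, w] len 3
[w, r] len 2
Longest all-distinct length: 5.

5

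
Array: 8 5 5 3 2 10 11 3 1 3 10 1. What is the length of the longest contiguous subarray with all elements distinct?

5

[8] len 1
[8, 5] len 2
[5] len 1
[5, 3] len 2
[5, 3, 2] len 3
[5, 3, 2, 10] len 4
[5, 3, 2, 10, 11] len 5
[2, 10, 11, 3] len 4
[2, 10, 11, 3, 1] len 5
[1, 3] len 2
[1, 3, 10] len 3
[3, 10, 1] len 3
Longest all-distinct length: 5.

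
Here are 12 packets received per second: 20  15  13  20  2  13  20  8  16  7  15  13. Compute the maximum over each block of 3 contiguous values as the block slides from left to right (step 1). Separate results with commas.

20, 20, 20, 20, 20, 20, 20, 16, 16, 15

[20, 15, 13] → max 20
[15, 13, 20] → max 20
[13, 20, 2] → max 20
[20, 2, 13] → max 20
[2, 13, 20] → max 20
[13, 20, 8] → max 20
[20, 8, 16] → max 20
[8, 16, 7] → max 16
[16, 7, 15] → max 16
[7, 15, 13] → max 15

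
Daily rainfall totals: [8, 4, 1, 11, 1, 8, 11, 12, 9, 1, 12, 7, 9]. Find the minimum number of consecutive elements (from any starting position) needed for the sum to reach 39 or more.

add 8: running sum 8 < 39
add 4: running sum 12 < 39
add 1: running sum 13 < 39
add 11: running sum 24 < 39
add 1: running sum 25 < 39
add 8: running sum 33 < 39
end 6: [8, 4, 1, 11, 1, 8, 11] sum 44, len 7
end 7: [11, 1, 8, 11, 12] sum 43, len 5
end 8: [8, 11, 12, 9] sum 40, len 4
end 9: [8, 11, 12, 9, 1] sum 41, len 5
end 10: [11, 12, 9, 1, 12] sum 45, len 5
end 11: [12, 9, 1, 12, 7] sum 41, len 5
end 12: [12, 9, 1, 12, 7, 9] sum 50, len 6
Shortest qualifying length: 4.

4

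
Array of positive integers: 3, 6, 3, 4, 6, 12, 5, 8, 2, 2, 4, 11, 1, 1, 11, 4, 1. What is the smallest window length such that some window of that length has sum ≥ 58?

11

Extend right; whenever the sum reaches 58, record the length and shrink from the left:
add 3: running sum 3 < 58
add 6: running sum 9 < 58
add 3: running sum 12 < 58
add 4: running sum 16 < 58
add 6: running sum 22 < 58
add 12: running sum 34 < 58
add 5: running sum 39 < 58
add 8: running sum 47 < 58
add 2: running sum 49 < 58
add 2: running sum 51 < 58
add 4: running sum 55 < 58
add 11: shortest ending here [6, 3, 4, 6, 12, 5, 8, 2, 2, 4, 11] sum 63, len 11
add 1: shortest ending here [3, 4, 6, 12, 5, 8, 2, 2, 4, 11, 1] sum 58, len 11
add 1: shortest ending here [3, 4, 6, 12, 5, 8, 2, 2, 4, 11, 1, 1] sum 59, len 12
add 11: shortest ending here [6, 12, 5, 8, 2, 2, 4, 11, 1, 1, 11] sum 63, len 11
add 4: shortest ending here [12, 5, 8, 2, 2, 4, 11, 1, 1, 11, 4] sum 61, len 11
add 1: shortest ending here [12, 5, 8, 2, 2, 4, 11, 1, 1, 11, 4, 1] sum 62, len 12
Shortest qualifying length: 11.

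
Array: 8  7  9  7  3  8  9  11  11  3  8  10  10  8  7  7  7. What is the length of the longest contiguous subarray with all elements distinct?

5

[8] len 1
[8, 7] len 2
[8, 7, 9] len 3
[9, 7] len 2
[9, 7, 3] len 3
[9, 7, 3, 8] len 4
[7, 3, 8, 9] len 4
[7, 3, 8, 9, 11] len 5
[11] len 1
[11, 3] len 2
[11, 3, 8] len 3
[11, 3, 8, 10] len 4
[10] len 1
[10, 8] len 2
[10, 8, 7] len 3
[7] len 1
[7] len 1
Longest all-distinct length: 5.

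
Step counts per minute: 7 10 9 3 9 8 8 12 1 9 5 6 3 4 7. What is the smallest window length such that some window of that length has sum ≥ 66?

add 7: running sum 7 < 66
add 10: running sum 17 < 66
add 9: running sum 26 < 66
add 3: running sum 29 < 66
add 9: running sum 38 < 66
add 8: running sum 46 < 66
add 8: running sum 54 < 66
end 7: [7, 10, 9, 3, 9, 8, 8, 12] sum 66, len 8
end 8: [7, 10, 9, 3, 9, 8, 8, 12, 1] sum 67, len 9
end 9: [10, 9, 3, 9, 8, 8, 12, 1, 9] sum 69, len 9
end 10: [10, 9, 3, 9, 8, 8, 12, 1, 9, 5] sum 74, len 10
end 11: [9, 3, 9, 8, 8, 12, 1, 9, 5, 6] sum 70, len 10
end 12: [9, 3, 9, 8, 8, 12, 1, 9, 5, 6, 3] sum 73, len 11
end 13: [3, 9, 8, 8, 12, 1, 9, 5, 6, 3, 4] sum 68, len 11
end 14: [9, 8, 8, 12, 1, 9, 5, 6, 3, 4, 7] sum 72, len 11
Shortest qualifying length: 8.

8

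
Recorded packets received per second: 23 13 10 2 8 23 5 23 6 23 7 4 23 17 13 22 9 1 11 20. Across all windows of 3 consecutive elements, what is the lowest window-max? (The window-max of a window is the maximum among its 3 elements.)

10

[23, 13, 10] → max 23
[13, 10, 2] → max 13
[10, 2, 8] → max 10
[2, 8, 23] → max 23
[8, 23, 5] → max 23
[23, 5, 23] → max 23
[5, 23, 6] → max 23
[23, 6, 23] → max 23
[6, 23, 7] → max 23
[23, 7, 4] → max 23
[7, 4, 23] → max 23
[4, 23, 17] → max 23
[23, 17, 13] → max 23
[17, 13, 22] → max 22
[13, 22, 9] → max 22
[22, 9, 1] → max 22
[9, 1, 11] → max 11
[1, 11, 20] → max 20
Lowest of these is 10.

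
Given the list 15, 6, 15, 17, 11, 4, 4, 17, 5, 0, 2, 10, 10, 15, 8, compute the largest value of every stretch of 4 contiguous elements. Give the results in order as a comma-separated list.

[15, 6, 15, 17] → max 17
[6, 15, 17, 11] → max 17
[15, 17, 11, 4] → max 17
[17, 11, 4, 4] → max 17
[11, 4, 4, 17] → max 17
[4, 4, 17, 5] → max 17
[4, 17, 5, 0] → max 17
[17, 5, 0, 2] → max 17
[5, 0, 2, 10] → max 10
[0, 2, 10, 10] → max 10
[2, 10, 10, 15] → max 15
[10, 10, 15, 8] → max 15

17, 17, 17, 17, 17, 17, 17, 17, 10, 10, 15, 15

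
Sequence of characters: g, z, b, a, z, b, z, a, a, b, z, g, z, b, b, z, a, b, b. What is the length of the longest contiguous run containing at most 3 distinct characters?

10

[g] 1 distinct, len 1
[g, z] 2 distinct, len 2
[g, z, b] 3 distinct, len 3
[z, b, a] 3 distinct, len 3
[z, b, a, z] 3 distinct, len 4
[z, b, a, z, b] 3 distinct, len 5
[z, b, a, z, b, z] 3 distinct, len 6
[z, b, a, z, b, z, a] 3 distinct, len 7
[z, b, a, z, b, z, a, a] 3 distinct, len 8
[z, b, a, z, b, z, a, a, b] 3 distinct, len 9
[z, b, a, z, b, z, a, a, b, z] 3 distinct, len 10
[b, z, g] 3 distinct, len 3
[b, z, g, z] 3 distinct, len 4
[b, z, g, z, b] 3 distinct, len 5
[b, z, g, z, b, b] 3 distinct, len 6
[b, z, g, z, b, b, z] 3 distinct, len 7
[z, b, b, z, a] 3 distinct, len 5
[z, b, b, z, a, b] 3 distinct, len 6
[z, b, b, z, a, b, b] 3 distinct, len 7
Longest length with ≤3 distinct: 10.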